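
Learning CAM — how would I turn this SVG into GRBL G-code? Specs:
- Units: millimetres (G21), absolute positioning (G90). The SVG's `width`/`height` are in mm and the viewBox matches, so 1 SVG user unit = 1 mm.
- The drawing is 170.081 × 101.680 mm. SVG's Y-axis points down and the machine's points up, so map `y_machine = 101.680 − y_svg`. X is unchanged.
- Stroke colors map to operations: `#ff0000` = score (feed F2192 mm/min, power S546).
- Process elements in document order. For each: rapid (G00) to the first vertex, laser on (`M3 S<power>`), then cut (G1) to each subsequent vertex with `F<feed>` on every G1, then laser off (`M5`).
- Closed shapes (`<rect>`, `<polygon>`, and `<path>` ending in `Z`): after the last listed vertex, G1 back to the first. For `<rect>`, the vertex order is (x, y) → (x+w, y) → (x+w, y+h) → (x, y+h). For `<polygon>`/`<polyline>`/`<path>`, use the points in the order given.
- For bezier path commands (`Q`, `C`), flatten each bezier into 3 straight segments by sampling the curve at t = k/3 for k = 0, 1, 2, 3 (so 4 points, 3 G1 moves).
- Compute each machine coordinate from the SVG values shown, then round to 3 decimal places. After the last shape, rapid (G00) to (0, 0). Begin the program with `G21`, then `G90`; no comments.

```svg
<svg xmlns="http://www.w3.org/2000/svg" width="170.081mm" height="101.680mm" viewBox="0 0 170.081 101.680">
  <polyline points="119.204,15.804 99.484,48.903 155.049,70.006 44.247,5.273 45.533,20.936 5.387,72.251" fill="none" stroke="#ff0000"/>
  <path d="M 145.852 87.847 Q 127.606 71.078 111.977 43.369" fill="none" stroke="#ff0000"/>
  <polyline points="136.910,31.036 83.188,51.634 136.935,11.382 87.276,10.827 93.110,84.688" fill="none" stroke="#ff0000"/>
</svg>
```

Since the viewBox matches the mm dimensions, user units are millimetres directly. The only transform is the Y-flip y_m = 101.680 − y_svg.

Shape 1 is a open polyline drawn with `<polyline>`. Its stroke #ff0000 means score at S546, F2192. After flipping Y the toolpath is (119.204,85.876) → (99.484,52.777) → (155.049,31.674) → (44.247,96.407) → (45.533,80.744) → (5.387,29.429).

Shape 2 is a quadratic bezier drawn with `<path>`. Its stroke #ff0000 means score at S546, F2192. After flipping Y the toolpath is (145.852,13.833) → (133.979,26.228) → (122.687,41.054) → (111.977,58.311).

Shape 3 is a open polyline drawn with `<polyline>`. Its stroke #ff0000 means score at S546, F2192. After flipping Y the toolpath is (136.910,70.644) → (83.188,50.046) → (136.935,90.298) → (87.276,90.853) → (93.110,16.992).

G21
G90
G00 X119.204 Y85.876
M3 S546
G1 X99.484 Y52.777 F2192
G1 X155.049 Y31.674 F2192
G1 X44.247 Y96.407 F2192
G1 X45.533 Y80.744 F2192
G1 X5.387 Y29.429 F2192
M5
G00 X145.852 Y13.833
M3 S546
G1 X133.979 Y26.228 F2192
G1 X122.687 Y41.054 F2192
G1 X111.977 Y58.311 F2192
M5
G00 X136.910 Y70.644
M3 S546
G1 X83.188 Y50.046 F2192
G1 X136.935 Y90.298 F2192
G1 X87.276 Y90.853 F2192
G1 X93.110 Y16.992 F2192
M5
G00 X0.000 Y0.000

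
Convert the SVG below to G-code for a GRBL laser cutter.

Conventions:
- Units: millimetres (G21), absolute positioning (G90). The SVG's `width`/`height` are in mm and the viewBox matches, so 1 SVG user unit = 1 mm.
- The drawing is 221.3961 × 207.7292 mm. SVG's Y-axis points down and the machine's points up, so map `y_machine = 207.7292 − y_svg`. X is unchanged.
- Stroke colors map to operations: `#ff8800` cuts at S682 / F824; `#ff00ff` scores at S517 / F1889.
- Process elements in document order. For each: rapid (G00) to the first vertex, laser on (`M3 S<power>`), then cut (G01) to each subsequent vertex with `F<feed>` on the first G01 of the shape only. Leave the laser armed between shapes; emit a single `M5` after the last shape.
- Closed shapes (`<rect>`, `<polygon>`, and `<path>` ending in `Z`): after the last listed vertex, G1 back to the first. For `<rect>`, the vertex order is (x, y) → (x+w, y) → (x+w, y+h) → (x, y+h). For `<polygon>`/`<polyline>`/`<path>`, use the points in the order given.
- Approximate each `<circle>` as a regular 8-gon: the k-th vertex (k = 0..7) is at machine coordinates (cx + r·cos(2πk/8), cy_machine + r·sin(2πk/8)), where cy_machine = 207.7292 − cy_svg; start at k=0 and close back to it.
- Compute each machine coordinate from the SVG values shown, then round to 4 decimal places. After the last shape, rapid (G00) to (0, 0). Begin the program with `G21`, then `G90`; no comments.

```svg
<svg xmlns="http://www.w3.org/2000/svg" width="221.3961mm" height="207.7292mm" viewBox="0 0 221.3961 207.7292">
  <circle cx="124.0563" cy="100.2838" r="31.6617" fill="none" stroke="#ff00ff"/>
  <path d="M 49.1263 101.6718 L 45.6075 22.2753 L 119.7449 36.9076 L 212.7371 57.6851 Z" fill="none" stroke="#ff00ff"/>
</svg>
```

G21
G90
G00 X155.7180 Y107.4454
M3 S517
G01 X146.4445 Y129.8336 F1889
G01 X124.0563 Y139.1071
G01 X101.6681 Y129.8336
G01 X92.3946 Y107.4454
G01 X101.6681 Y85.0572
G01 X124.0563 Y75.7837
G01 X146.4445 Y85.0572
G01 X155.7180 Y107.4454
G00 X49.1263 Y106.0574
M3 S517
G01 X45.6075 Y185.4539 F1889
G01 X119.7449 Y170.8216
G01 X212.7371 Y150.0441
G01 X49.1263 Y106.0574
M5
G00 X0.0000 Y0.0000

1 u = 1 mm; y_m = 207.7292 − y.

[1] `<circle>` circle, #ff00ff→score S517 F1889: (155.7180,107.4454) → (146.4445,129.8336) → (124.0563,139.1071) → (101.6681,129.8336) → (92.3946,107.4454) → (101.6681,85.0572) → (124.0563,75.7837) → (146.4445,85.0572) → (155.7180,107.4454) (closed)

[2] `<path>` closed polygon, #ff00ff→score S517 F1889: (49.1263,106.0574) → (45.6075,185.4539) → (119.7449,170.8216) → (212.7371,150.0441) → (49.1263,106.0574) (closed)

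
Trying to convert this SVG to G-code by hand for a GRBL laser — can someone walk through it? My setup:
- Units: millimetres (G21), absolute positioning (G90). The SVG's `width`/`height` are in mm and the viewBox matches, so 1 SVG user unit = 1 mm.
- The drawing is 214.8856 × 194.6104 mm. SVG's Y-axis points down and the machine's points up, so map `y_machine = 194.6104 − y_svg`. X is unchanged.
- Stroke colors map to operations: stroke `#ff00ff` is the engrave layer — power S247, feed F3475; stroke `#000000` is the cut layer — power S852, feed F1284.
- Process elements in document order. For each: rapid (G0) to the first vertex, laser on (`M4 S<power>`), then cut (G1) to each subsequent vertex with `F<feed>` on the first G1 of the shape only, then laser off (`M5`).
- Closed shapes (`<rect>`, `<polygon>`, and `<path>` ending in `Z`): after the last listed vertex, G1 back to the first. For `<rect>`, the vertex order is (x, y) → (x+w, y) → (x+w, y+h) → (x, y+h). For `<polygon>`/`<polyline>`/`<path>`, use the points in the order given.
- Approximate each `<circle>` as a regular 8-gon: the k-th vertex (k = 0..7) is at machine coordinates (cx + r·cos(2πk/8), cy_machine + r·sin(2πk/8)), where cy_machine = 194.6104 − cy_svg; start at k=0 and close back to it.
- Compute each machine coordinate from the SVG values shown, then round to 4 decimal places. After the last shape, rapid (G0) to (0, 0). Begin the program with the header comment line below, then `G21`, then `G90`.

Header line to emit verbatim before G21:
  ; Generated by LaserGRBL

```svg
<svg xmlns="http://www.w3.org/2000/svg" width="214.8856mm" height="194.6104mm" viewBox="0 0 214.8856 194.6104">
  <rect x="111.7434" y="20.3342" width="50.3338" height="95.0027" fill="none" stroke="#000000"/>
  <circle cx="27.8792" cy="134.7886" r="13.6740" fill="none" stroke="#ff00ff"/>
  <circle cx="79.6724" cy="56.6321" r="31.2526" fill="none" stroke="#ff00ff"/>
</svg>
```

viewBox `0 0 214.8856 194.6104` with mm width/height → 1 unit = 1 mm. Flip: y_m = 194.6104 − y_svg.

**Shape 1** — `<rect>` rectangle, stroke `#000000` → cut (S852, F1284). Machine vertices: (111.7434,174.2762) → (162.0772,174.2762) → (162.0772,79.2735) → (111.7434,79.2735) → (111.7434,174.2762). Closed: final G1 returns to the first vertex.

**Shape 2** — `<circle>` circle, stroke `#ff00ff` → engrave (S247, F3475). Machine vertices: (41.5532,59.8218) → (37.5482,69.4908) → (27.8792,73.4958) → (18.2102,69.4908) → (14.2052,59.8218) → (18.2102,50.1528) → (27.8792,46.1478) → (37.5482,50.1528) → (41.5532,59.8218). Closed: final G1 returns to the first vertex.

**Shape 3** — `<circle>` circle, stroke `#ff00ff` → engrave (S247, F3475). Machine vertices: (110.9250,137.9783) → (101.7713,160.0772) → (79.6724,169.2309) → (57.5735,160.0772) → (48.4198,137.9783) → (57.5735,115.8794) → (79.6724,106.7257) → (101.7713,115.8794) → (110.9250,137.9783). Closed: final G1 returns to the first vertex.

; Generated by LaserGRBL
G21
G90
G0 X111.7434 Y174.2762
M4 S852
G1 X162.0772 Y174.2762 F1284
G1 X162.0772 Y79.2735
G1 X111.7434 Y79.2735
G1 X111.7434 Y174.2762
M5
G0 X41.5532 Y59.8218
M4 S247
G1 X37.5482 Y69.4908 F3475
G1 X27.8792 Y73.4958
G1 X18.2102 Y69.4908
G1 X14.2052 Y59.8218
G1 X18.2102 Y50.1528
G1 X27.8792 Y46.1478
G1 X37.5482 Y50.1528
G1 X41.5532 Y59.8218
M5
G0 X110.9250 Y137.9783
M4 S247
G1 X101.7713 Y160.0772 F3475
G1 X79.6724 Y169.2309
G1 X57.5735 Y160.0772
G1 X48.4198 Y137.9783
G1 X57.5735 Y115.8794
G1 X79.6724 Y106.7257
G1 X101.7713 Y115.8794
G1 X110.9250 Y137.9783
M5
G0 X0.0000 Y0.0000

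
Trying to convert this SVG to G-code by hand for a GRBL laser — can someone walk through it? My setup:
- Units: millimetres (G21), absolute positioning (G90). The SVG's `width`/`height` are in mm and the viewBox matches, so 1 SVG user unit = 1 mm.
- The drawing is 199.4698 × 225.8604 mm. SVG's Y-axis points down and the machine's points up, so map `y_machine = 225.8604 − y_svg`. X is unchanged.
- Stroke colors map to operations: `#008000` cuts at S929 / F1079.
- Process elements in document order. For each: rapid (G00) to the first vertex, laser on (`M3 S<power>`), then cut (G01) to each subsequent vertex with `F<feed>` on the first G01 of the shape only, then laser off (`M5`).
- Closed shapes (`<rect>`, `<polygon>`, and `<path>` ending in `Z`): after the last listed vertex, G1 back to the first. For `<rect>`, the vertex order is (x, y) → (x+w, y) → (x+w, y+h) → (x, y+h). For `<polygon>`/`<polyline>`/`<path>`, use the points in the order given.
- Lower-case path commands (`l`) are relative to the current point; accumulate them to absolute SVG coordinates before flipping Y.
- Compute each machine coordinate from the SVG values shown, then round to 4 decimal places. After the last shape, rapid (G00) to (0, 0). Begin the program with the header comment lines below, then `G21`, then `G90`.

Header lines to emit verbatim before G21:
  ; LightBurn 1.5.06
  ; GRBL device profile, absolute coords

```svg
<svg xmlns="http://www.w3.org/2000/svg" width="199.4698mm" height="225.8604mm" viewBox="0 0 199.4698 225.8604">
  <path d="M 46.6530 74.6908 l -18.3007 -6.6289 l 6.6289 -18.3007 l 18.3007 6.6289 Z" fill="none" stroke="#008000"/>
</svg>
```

; LightBurn 1.5.06
; GRBL device profile, absolute coords
G21
G90
G00 X46.6530 Y151.1696
M3 S929
G01 X28.3523 Y157.7985 F1079
G01 X34.9812 Y176.0992
G01 X53.2819 Y169.4703
G01 X46.6530 Y151.1696
M5
G00 X0.0000 Y0.0000

Since the viewBox matches the mm dimensions, user units are millimetres directly. The only transform is the Y-flip y_m = 225.8604 − y_svg.

Shape 1 is a regular polygon drawn with `<path>`. Its stroke #008000 means cut at S929, F1079. After flipping Y the toolpath is (46.6530,151.1696) → (28.3523,157.7985) → (34.9812,176.0992) → (53.2819,169.4703) → (46.6530,151.1696), returning to the start.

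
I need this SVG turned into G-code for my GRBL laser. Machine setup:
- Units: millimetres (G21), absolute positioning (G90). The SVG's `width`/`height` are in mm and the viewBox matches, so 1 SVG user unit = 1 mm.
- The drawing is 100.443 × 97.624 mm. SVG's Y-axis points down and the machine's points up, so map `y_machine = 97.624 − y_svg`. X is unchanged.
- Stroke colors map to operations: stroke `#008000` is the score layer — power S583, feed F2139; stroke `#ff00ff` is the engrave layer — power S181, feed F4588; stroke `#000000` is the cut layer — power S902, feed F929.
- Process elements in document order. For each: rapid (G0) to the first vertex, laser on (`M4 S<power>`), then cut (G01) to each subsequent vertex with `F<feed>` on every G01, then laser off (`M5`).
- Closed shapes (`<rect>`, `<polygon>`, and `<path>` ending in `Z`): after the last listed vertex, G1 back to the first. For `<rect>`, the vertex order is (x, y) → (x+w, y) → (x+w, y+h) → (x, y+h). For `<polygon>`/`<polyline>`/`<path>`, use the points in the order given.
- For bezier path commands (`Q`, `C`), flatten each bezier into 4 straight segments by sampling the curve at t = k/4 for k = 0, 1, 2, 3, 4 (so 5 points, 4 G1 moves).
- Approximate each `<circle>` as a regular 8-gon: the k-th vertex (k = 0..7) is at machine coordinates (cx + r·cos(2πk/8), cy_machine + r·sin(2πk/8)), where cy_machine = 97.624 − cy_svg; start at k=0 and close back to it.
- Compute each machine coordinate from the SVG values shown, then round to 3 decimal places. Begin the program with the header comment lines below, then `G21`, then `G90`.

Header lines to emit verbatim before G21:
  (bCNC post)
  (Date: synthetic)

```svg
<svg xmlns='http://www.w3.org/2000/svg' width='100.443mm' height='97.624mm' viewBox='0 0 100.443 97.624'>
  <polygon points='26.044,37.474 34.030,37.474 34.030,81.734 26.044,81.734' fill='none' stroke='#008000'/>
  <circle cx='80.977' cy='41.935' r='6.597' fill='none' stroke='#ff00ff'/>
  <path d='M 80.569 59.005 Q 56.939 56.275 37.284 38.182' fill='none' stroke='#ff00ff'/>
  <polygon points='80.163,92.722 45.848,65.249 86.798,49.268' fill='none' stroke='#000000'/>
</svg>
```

Since the viewBox matches the mm dimensions, user units are millimetres directly. The only transform is the Y-flip y_m = 97.624 − y_svg.

Shape 1 is a rectangle drawn with `<polygon>`. Its stroke #008000 means score at S583, F2139. After flipping Y the toolpath is (26.044,60.150) → (34.030,60.150) → (34.030,15.890) → (26.044,15.890) → (26.044,60.150), returning to the start.

Shape 2 is a circle drawn with `<circle>`. Its stroke #ff00ff means engrave at S181, F4588. After flipping Y the toolpath is (87.574,55.689) → (85.642,60.354) → (80.977,62.286) → (76.312,60.354) → (74.380,55.689) → (76.312,51.024) → (80.977,49.092) → (85.642,51.024) → (87.574,55.689), returning to the start.

Shape 3 is a quadratic bezier drawn with `<path>`. Its stroke #ff00ff means engrave at S181, F4588. After flipping Y the toolpath is (80.569,38.619) → (69.002,40.944) → (57.933,45.190) → (47.360,51.356) → (37.284,59.442).

Shape 4 is a regular polygon drawn with `<polygon>`. Its stroke #000000 means cut at S902, F929. After flipping Y the toolpath is (80.163,4.902) → (45.848,32.375) → (86.798,48.356) → (80.163,4.902), returning to the start.

(bCNC post)
(Date: synthetic)
G21
G90
G0 X26.044 Y60.150
M4 S583
G01 X34.030 Y60.150 F2139
G01 X34.030 Y15.890 F2139
G01 X26.044 Y15.890 F2139
G01 X26.044 Y60.150 F2139
M5
G0 X87.574 Y55.689
M4 S181
G01 X85.642 Y60.354 F4588
G01 X80.977 Y62.286 F4588
G01 X76.312 Y60.354 F4588
G01 X74.380 Y55.689 F4588
G01 X76.312 Y51.024 F4588
G01 X80.977 Y49.092 F4588
G01 X85.642 Y51.024 F4588
G01 X87.574 Y55.689 F4588
M5
G0 X80.569 Y38.619
M4 S181
G01 X69.002 Y40.944 F4588
G01 X57.933 Y45.190 F4588
G01 X47.360 Y51.356 F4588
G01 X37.284 Y59.442 F4588
M5
G0 X80.163 Y4.902
M4 S902
G01 X45.848 Y32.375 F929
G01 X86.798 Y48.356 F929
G01 X80.163 Y4.902 F929
M5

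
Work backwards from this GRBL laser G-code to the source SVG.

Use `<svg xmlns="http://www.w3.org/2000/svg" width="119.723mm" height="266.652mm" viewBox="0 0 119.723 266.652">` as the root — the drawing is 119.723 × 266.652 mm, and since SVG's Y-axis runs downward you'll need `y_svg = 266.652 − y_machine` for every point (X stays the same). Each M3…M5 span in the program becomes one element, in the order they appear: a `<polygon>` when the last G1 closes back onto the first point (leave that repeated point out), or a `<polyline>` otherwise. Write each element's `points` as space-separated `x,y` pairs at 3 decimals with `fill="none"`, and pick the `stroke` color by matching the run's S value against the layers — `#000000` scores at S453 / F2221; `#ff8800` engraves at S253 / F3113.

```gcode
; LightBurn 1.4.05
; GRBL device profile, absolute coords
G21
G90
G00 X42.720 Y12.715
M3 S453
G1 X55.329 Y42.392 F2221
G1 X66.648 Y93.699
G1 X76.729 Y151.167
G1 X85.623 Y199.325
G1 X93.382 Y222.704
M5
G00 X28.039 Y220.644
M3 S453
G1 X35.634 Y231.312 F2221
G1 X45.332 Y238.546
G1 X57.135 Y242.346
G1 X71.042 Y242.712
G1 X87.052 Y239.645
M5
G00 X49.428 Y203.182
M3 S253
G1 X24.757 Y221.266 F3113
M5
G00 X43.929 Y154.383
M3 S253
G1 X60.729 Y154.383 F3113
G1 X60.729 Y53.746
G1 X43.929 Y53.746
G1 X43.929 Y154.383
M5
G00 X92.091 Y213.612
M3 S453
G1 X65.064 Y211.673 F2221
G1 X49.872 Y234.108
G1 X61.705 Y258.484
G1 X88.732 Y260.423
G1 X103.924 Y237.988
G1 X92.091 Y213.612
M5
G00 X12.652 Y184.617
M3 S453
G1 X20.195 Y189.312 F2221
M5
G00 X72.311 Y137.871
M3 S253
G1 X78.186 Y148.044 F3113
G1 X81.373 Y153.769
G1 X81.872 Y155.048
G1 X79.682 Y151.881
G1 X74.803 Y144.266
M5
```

Machine Y-up, SVG Y-down with viewBox height 266.652, so y_svg = 266.652 − y_machine; X carries over.

Run 1: power S453 maps to stroke `#000000` (score). The run is open, so emit a `<polyline>` with points (Y-flipped): 42.720,253.937 55.329,224.260 66.648,172.953 76.729,115.485 85.623,67.327 93.382,43.948.

Run 2: the run's S453 means `#000000` (score). The run is open, so emit a `<polyline>` with points (Y-flipped): 28.039,46.008 35.634,35.340 45.332,28.106 57.135,24.306 71.042,23.940 87.052,27.007.

Run 3: the run's S253 means `#ff8800` (engrave). The run is open, so emit a `<polyline>` with points (Y-flipped): 49.428,63.470 24.757,45.386.

Run 4: S253 ⇒ engrave layer `#ff8800`. The run returns to its start, so emit a `<polygon>` with points (Y-flipped): 43.929,112.269 60.729,112.269 60.729,212.906 43.929,212.906.

Run 5: power S453 maps to stroke `#000000` (score). The run returns to its start, so emit a `<polygon>` with points (Y-flipped): 92.091,53.040 65.064,54.979 49.872,32.544 61.705,8.168 88.732,6.229 103.924,28.664.

Run 6: S453 ⇒ score layer `#000000`. The run is open, so emit a `<polyline>` with points (Y-flipped): 12.652,82.035 20.195,77.340.

Run 7: S253 ⇒ engrave layer `#ff8800`. The run is open, so emit a `<polyline>` with points (Y-flipped): 72.311,128.781 78.186,118.608 81.373,112.883 81.872,111.604 79.682,114.771 74.803,122.386.

<svg xmlns="http://www.w3.org/2000/svg" width="119.723mm" height="266.652mm" viewBox="0 0 119.723 266.652">
  <polyline points="42.720,253.937 55.329,224.260 66.648,172.953 76.729,115.485 85.623,67.327 93.382,43.948" fill="none" stroke="#000000"/>
  <polyline points="28.039,46.008 35.634,35.340 45.332,28.106 57.135,24.306 71.042,23.940 87.052,27.007" fill="none" stroke="#000000"/>
  <polyline points="49.428,63.470 24.757,45.386" fill="none" stroke="#ff8800"/>
  <polygon points="43.929,112.269 60.729,112.269 60.729,212.906 43.929,212.906" fill="none" stroke="#ff8800"/>
  <polygon points="92.091,53.040 65.064,54.979 49.872,32.544 61.705,8.168 88.732,6.229 103.924,28.664" fill="none" stroke="#000000"/>
  <polyline points="12.652,82.035 20.195,77.340" fill="none" stroke="#000000"/>
  <polyline points="72.311,128.781 78.186,118.608 81.373,112.883 81.872,111.604 79.682,114.771 74.803,122.386" fill="none" stroke="#ff8800"/>
</svg>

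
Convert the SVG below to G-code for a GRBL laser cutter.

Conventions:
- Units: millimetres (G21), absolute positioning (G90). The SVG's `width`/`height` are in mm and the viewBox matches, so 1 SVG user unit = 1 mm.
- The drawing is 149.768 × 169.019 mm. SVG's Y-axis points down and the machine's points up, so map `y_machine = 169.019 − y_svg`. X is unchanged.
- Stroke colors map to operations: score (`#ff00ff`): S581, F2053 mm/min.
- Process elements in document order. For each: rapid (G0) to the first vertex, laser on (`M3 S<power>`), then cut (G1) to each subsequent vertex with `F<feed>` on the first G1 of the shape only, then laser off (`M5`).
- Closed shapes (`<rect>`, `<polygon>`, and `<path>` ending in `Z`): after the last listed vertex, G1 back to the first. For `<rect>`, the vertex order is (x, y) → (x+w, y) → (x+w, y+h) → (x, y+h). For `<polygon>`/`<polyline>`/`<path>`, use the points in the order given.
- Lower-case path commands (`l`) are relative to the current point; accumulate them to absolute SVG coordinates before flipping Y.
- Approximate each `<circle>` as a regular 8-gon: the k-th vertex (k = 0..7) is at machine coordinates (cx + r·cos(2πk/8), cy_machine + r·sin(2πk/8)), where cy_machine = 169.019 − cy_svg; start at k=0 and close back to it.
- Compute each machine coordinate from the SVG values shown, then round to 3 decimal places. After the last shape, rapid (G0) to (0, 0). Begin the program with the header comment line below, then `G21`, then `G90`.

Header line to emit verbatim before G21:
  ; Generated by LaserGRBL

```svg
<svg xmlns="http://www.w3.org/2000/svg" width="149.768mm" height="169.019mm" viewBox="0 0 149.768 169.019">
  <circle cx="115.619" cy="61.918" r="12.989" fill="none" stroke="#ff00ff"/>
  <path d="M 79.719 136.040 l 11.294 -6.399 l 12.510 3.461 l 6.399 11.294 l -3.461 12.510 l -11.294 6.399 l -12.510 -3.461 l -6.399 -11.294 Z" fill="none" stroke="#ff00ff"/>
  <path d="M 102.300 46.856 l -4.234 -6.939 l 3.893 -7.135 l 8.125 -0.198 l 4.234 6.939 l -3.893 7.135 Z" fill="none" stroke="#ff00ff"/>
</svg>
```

; Generated by LaserGRBL
G21
G90
G0 X128.608 Y107.101
M3 S581
G1 X124.804 Y116.286 F2053
G1 X115.619 Y120.090
G1 X106.434 Y116.286
G1 X102.630 Y107.101
G1 X106.434 Y97.916
G1 X115.619 Y94.112
G1 X124.804 Y97.916
G1 X128.608 Y107.101
M5
G0 X79.719 Y32.979
M3 S581
G1 X91.013 Y39.378 F2053
G1 X103.523 Y35.917
G1 X109.922 Y24.623
G1 X106.461 Y12.113
G1 X95.167 Y5.714
G1 X82.657 Y9.175
G1 X76.258 Y20.469
G1 X79.719 Y32.979
M5
G0 X102.300 Y122.163
M3 S581
G1 X98.066 Y129.102 F2053
G1 X101.959 Y136.237
G1 X110.084 Y136.435
G1 X114.318 Y129.496
G1 X110.425 Y122.361
G1 X102.300 Y122.163
M5
G0 X0.000 Y0.000

1 u = 1 mm; y_m = 169.019 − y.

[1] `<circle>` circle, #ff00ff→score S581 F2053: (128.608,107.101) → (124.804,116.286) → (115.619,120.090) → (106.434,116.286) → (102.630,107.101) → (106.434,97.916) → (115.619,94.112) → (124.804,97.916) → (128.608,107.101) (closed)

[2] `<path>` regular polygon, #ff00ff→score S581 F2053: (79.719,32.979) → (91.013,39.378) → (103.523,35.917) → (109.922,24.623) → (106.461,12.113) → (95.167,5.714) → (82.657,9.175) → (76.258,20.469) → (79.719,32.979) (closed)

[3] `<path>` regular polygon, #ff00ff→score S581 F2053: (102.300,122.163) → (98.066,129.102) → (101.959,136.237) → (110.084,136.435) → (114.318,129.496) → (110.425,122.361) → (102.300,122.163) (closed)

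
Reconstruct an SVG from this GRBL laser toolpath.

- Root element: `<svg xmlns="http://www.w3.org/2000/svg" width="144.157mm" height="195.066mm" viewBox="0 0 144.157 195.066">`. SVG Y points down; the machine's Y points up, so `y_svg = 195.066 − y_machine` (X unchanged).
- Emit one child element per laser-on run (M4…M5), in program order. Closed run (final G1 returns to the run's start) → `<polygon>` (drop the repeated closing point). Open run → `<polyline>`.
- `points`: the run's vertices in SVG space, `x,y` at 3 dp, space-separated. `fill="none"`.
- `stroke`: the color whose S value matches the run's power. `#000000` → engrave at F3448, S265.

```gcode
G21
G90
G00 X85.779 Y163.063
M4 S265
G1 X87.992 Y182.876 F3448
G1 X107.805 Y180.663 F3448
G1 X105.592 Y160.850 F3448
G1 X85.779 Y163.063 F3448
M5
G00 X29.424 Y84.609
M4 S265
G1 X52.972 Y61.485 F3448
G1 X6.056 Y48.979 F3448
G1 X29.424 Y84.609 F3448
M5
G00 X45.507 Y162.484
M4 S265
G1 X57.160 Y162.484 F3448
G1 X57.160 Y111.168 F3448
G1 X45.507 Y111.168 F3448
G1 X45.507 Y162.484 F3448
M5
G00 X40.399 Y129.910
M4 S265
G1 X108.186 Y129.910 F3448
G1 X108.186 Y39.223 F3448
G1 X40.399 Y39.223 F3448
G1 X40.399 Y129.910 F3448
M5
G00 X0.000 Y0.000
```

Machine Y-up, SVG Y-down with viewBox height 195.066, so y_svg = 195.066 − y_machine; X carries over. Every run uses S265, so all elements get stroke `#000000` (engrave).

Run 1: The run returns to its start, so emit a `<polygon>` with points (Y-flipped): 85.779,32.003 87.992,12.190 107.805,14.403 105.592,34.216.

Run 2: The run returns to its start, so emit a `<polygon>` with points (Y-flipped): 29.424,110.457 52.972,133.581 6.056,146.087.

Run 3: The run returns to its start, so emit a `<polygon>` with points (Y-flipped): 45.507,32.582 57.160,32.582 57.160,83.898 45.507,83.898.

Run 4: The run returns to its start, so emit a `<polygon>` with points (Y-flipped): 40.399,65.156 108.186,65.156 108.186,155.843 40.399,155.843.

<svg xmlns="http://www.w3.org/2000/svg" width="144.157mm" height="195.066mm" viewBox="0 0 144.157 195.066">
  <polygon points="85.779,32.003 87.992,12.190 107.805,14.403 105.592,34.216" fill="none" stroke="#000000"/>
  <polygon points="29.424,110.457 52.972,133.581 6.056,146.087" fill="none" stroke="#000000"/>
  <polygon points="45.507,32.582 57.160,32.582 57.160,83.898 45.507,83.898" fill="none" stroke="#000000"/>
  <polygon points="40.399,65.156 108.186,65.156 108.186,155.843 40.399,155.843" fill="none" stroke="#000000"/>
</svg>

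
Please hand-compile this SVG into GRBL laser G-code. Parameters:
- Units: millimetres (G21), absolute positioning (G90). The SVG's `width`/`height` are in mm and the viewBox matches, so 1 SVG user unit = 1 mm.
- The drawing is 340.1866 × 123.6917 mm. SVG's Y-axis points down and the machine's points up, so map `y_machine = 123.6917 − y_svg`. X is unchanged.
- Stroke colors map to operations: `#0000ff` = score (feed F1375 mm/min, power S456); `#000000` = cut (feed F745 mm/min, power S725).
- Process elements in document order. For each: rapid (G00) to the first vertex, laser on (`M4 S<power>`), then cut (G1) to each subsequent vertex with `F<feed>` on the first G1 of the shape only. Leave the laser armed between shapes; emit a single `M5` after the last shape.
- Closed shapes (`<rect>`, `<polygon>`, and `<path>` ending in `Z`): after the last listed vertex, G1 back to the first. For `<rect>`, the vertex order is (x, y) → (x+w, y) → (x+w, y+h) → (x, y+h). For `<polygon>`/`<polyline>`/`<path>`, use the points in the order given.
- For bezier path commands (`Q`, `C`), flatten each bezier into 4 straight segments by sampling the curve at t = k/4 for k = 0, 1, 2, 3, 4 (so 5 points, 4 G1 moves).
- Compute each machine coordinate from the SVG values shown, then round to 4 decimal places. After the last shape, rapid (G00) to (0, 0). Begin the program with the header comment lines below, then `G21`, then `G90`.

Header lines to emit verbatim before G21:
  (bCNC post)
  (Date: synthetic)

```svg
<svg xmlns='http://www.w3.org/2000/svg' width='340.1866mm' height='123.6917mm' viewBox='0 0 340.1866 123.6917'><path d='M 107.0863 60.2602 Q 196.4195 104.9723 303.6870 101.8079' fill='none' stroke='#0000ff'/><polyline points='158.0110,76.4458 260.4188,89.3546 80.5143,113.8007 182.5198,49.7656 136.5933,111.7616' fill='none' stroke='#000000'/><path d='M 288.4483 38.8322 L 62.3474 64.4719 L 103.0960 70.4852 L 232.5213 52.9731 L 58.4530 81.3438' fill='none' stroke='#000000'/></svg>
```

Since the viewBox matches the mm dimensions, user units are millimetres directly. The only transform is the Y-flip y_m = 123.6917 − y_svg.

Shape 1 is a quadratic bezier drawn with `<path>`. Its stroke #0000ff means score at S456, F1375. After flipping Y the toolpath is (107.0863,63.4315) → (152.8738,44.0677) → (200.9031,30.6885) → (251.1741,23.2939) → (303.6870,21.8838).

Shape 2 is a open polyline drawn with `<polyline>`. Its stroke #000000 means cut at S725, F745. After flipping Y the toolpath is (158.0110,47.2459) → (260.4188,34.3371) → (80.5143,9.8910) → (182.5198,73.9261) → (136.5933,11.9301).

Shape 3 is a open polyline drawn with `<path>`. Its stroke #000000 means cut at S725, F745. After flipping Y the toolpath is (288.4483,84.8595) → (62.3474,59.2198) → (103.0960,53.2065) → (232.5213,70.7186) → (58.4530,42.3479).

(bCNC post)
(Date: synthetic)
G21
G90
G00 X107.0863 Y63.4315
M4 S456
G1 X152.8738 Y44.0677 F1375
G1 X200.9031 Y30.6885
G1 X251.1741 Y23.2939
G1 X303.6870 Y21.8838
G00 X158.0110 Y47.2459
M4 S725
G1 X260.4188 Y34.3371 F745
G1 X80.5143 Y9.8910
G1 X182.5198 Y73.9261
G1 X136.5933 Y11.9301
G00 X288.4483 Y84.8595
M4 S725
G1 X62.3474 Y59.2198 F745
G1 X103.0960 Y53.2065
G1 X232.5213 Y70.7186
G1 X58.4530 Y42.3479
M5
G00 X0.0000 Y0.0000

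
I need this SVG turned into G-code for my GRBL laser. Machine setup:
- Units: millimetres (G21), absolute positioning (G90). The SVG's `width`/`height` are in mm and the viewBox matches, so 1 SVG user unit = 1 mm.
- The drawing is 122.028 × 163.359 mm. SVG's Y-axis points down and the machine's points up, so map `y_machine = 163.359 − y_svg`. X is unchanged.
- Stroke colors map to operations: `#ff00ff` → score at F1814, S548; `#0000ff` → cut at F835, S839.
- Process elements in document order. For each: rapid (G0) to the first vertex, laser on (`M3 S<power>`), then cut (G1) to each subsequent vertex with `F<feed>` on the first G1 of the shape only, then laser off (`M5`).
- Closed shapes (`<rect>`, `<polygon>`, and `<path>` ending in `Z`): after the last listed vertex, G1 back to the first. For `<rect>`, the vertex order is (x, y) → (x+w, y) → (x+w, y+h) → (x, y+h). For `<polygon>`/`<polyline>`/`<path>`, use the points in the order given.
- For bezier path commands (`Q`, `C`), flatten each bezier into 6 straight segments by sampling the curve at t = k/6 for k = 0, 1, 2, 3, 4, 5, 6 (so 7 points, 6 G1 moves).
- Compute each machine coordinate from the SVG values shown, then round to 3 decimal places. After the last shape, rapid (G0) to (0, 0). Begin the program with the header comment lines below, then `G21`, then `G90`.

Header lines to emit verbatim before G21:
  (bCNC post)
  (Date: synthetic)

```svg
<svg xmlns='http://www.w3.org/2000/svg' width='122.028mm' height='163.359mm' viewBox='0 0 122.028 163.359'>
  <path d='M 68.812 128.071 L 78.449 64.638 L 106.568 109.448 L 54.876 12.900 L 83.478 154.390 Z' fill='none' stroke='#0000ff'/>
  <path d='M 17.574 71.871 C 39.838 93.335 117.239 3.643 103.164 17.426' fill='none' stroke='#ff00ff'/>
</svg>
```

(bCNC post)
(Date: synthetic)
G21
G90
G0 X68.812 Y35.288
M3 S839
G1 X78.449 Y98.721 F835
G1 X106.568 Y53.911
G1 X54.876 Y150.459
G1 X83.478 Y8.969
G1 X68.812 Y35.288
M5
G0 X17.574 Y91.488
M3 S548
G1 X32.622 Y89.025 F1814
G1 X52.787 Y99.127
G1 X73.996 Y115.830
G1 X92.177 Y133.174
G1 X103.257 Y145.195
G1 X103.164 Y145.933
M5
G0 X0.000 Y0.000

1 u = 1 mm; y_m = 163.359 − y.

[1] `<path>` closed polygon, #0000ff→cut S839 F835: (68.812,35.288) → (78.449,98.721) → (106.568,53.911) → (54.876,150.459) → (83.478,8.969) → (68.812,35.288) (closed)

[2] `<path>` cubic bezier, #ff00ff→score S548 F1814: (17.574,91.488) → (32.622,89.025) → (52.787,99.127) → (73.996,115.830) → (92.177,133.174) → (103.257,145.195) → (103.164,145.933)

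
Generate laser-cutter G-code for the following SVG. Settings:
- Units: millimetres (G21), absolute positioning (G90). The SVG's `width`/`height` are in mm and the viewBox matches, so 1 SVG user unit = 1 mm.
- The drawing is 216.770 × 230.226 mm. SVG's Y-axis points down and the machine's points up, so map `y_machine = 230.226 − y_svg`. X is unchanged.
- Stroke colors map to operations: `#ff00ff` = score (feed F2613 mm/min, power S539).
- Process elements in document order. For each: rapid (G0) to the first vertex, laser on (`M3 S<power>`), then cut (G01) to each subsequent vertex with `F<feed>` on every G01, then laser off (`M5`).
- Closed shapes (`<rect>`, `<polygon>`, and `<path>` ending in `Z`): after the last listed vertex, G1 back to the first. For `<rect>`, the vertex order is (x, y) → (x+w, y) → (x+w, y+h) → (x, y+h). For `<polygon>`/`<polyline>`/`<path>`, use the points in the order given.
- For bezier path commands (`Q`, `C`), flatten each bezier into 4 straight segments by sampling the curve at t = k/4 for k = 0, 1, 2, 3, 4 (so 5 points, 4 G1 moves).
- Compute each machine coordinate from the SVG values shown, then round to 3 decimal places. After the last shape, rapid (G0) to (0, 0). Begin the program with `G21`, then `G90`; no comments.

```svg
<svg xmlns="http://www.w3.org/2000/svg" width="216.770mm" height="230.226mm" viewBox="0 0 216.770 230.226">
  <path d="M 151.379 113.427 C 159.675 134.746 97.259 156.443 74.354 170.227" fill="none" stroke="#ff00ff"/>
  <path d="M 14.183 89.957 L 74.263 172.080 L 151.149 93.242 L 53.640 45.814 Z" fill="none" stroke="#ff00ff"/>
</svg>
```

G21
G90
G0 X151.379 Y116.799
M3 S539
G01 X146.065 Y100.868 F2613
G01 X124.567 Y85.573 F2613
G01 X97.219 Y71.691 F2613
G01 X74.354 Y59.999 F2613
M5
G0 X14.183 Y140.269
M3 S539
G01 X74.263 Y58.146 F2613
G01 X151.149 Y136.984 F2613
G01 X53.640 Y184.412 F2613
G01 X14.183 Y140.269 F2613
M5
G0 X0.000 Y0.000

Since the viewBox matches the mm dimensions, user units are millimetres directly. The only transform is the Y-flip y_m = 230.226 − y_svg.

Shape 1 is a cubic bezier drawn with `<path>`. Its stroke #ff00ff means score at S539, F2613. After flipping Y the toolpath is (151.379,116.799) → (146.065,100.868) → (124.567,85.573) → (97.219,71.691) → (74.354,59.999).

Shape 2 is a closed polygon drawn with `<path>`. Its stroke #ff00ff means score at S539, F2613. After flipping Y the toolpath is (14.183,140.269) → (74.263,58.146) → (151.149,136.984) → (53.640,184.412) → (14.183,140.269), returning to the start.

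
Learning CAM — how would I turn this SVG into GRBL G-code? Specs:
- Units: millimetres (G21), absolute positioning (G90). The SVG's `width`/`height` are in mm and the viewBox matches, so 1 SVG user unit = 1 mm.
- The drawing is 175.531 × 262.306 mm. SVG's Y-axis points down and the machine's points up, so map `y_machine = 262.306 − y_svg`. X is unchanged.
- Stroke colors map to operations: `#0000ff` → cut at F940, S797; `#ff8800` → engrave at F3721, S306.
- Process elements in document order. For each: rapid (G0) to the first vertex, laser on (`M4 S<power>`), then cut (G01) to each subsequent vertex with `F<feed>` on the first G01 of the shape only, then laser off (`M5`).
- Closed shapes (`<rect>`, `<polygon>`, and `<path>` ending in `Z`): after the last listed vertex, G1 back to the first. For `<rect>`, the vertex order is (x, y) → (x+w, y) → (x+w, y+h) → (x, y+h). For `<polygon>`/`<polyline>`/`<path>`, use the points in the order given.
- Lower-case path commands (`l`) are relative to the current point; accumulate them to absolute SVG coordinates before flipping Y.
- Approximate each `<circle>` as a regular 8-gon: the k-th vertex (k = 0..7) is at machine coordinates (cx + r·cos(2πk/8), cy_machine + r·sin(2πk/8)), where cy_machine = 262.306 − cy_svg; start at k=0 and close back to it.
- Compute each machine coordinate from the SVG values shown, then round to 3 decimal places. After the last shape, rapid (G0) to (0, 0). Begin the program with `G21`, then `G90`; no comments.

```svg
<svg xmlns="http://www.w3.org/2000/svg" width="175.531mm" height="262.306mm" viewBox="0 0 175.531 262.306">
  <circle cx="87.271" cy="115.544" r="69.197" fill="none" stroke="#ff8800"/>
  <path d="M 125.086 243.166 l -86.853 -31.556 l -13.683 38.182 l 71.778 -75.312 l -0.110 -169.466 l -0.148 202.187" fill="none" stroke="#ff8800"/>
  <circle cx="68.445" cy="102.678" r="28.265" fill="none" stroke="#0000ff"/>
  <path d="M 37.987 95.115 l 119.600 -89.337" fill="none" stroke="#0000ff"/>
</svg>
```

Since the viewBox matches the mm dimensions, user units are millimetres directly. The only transform is the Y-flip y_m = 262.306 − y_svg.

Shape 1 is a circle drawn with `<circle>`. Its stroke #ff8800 means engrave at S306, F3721. After flipping Y the toolpath is (156.468,146.762) → (136.201,195.692) → (87.271,215.959) → (38.341,195.692) → (18.074,146.762) → (38.341,97.832) → (87.271,77.565) → (136.201,97.832) → (156.468,146.762), returning to the start.

Shape 2 is a open polyline drawn with `<path>`. Its stroke #ff8800 means engrave at S306, F3721. After flipping Y the toolpath is (125.086,19.140) → (38.233,50.696) → (24.550,12.514) → (96.328,87.826) → (96.218,257.292) → (96.070,55.105).

Shape 3 is a circle drawn with `<circle>`. Its stroke #0000ff means cut at S797, F940. After flipping Y the toolpath is (96.710,159.628) → (88.431,179.614) → (68.445,187.893) → (48.459,179.614) → (40.180,159.628) → (48.459,139.642) → (68.445,131.363) → (88.431,139.642) → (96.710,159.628), returning to the start.

Shape 4 is a line segment drawn with `<path>`. Its stroke #0000ff means cut at S797, F940. After flipping Y the toolpath is (37.987,167.191) → (157.587,256.528).

G21
G90
G0 X156.468 Y146.762
M4 S306
G01 X136.201 Y195.692 F3721
G01 X87.271 Y215.959
G01 X38.341 Y195.692
G01 X18.074 Y146.762
G01 X38.341 Y97.832
G01 X87.271 Y77.565
G01 X136.201 Y97.832
G01 X156.468 Y146.762
M5
G0 X125.086 Y19.140
M4 S306
G01 X38.233 Y50.696 F3721
G01 X24.550 Y12.514
G01 X96.328 Y87.826
G01 X96.218 Y257.292
G01 X96.070 Y55.105
M5
G0 X96.710 Y159.628
M4 S797
G01 X88.431 Y179.614 F940
G01 X68.445 Y187.893
G01 X48.459 Y179.614
G01 X40.180 Y159.628
G01 X48.459 Y139.642
G01 X68.445 Y131.363
G01 X88.431 Y139.642
G01 X96.710 Y159.628
M5
G0 X37.987 Y167.191
M4 S797
G01 X157.587 Y256.528 F940
M5
G0 X0.000 Y0.000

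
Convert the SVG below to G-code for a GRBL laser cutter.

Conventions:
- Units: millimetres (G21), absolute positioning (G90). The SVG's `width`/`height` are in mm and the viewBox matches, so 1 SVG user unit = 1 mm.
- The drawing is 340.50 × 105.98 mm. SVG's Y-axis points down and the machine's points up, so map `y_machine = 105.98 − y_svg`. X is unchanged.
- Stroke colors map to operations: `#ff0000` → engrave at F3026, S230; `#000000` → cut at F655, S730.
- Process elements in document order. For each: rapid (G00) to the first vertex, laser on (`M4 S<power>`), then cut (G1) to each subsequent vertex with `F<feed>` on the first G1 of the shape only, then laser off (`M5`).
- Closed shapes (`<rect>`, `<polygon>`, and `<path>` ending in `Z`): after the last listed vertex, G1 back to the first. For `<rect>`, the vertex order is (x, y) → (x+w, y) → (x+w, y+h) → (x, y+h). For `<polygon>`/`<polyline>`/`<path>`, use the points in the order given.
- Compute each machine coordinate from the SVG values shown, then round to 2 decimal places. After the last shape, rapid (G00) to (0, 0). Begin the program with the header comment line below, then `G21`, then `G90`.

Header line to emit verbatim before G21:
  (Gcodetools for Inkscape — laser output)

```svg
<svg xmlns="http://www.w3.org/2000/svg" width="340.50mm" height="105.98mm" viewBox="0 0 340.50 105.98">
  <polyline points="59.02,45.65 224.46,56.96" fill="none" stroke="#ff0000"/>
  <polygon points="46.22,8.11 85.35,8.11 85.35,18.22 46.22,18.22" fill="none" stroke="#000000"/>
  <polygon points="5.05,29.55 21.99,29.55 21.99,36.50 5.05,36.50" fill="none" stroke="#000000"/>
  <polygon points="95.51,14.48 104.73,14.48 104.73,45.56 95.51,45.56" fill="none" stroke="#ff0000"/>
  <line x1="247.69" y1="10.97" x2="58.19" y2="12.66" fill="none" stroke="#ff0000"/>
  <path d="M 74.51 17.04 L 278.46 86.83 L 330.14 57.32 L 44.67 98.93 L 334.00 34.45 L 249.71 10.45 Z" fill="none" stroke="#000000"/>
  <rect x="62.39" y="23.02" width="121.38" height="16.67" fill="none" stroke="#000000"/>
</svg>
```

viewBox `0 0 340.50 105.98` with mm width/height → 1 unit = 1 mm. Flip: y_m = 105.98 − y_svg.

**Shape 1** — `<polyline>` line segment, stroke `#ff0000` → engrave (S230, F3026). Machine vertices: (59.02,60.33) → (224.46,49.02). Open path.

**Shape 2** — `<polygon>` rectangle, stroke `#000000` → cut (S730, F655). Machine vertices: (46.22,97.87) → (85.35,97.87) → (85.35,87.76) → (46.22,87.76) → (46.22,97.87). Closed: final G1 returns to the first vertex.

**Shape 3** — `<polygon>` rectangle, stroke `#000000` → cut (S730, F655). Machine vertices: (5.05,76.43) → (21.99,76.43) → (21.99,69.48) → (5.05,69.48) → (5.05,76.43). Closed: final G1 returns to the first vertex.

**Shape 4** — `<polygon>` rectangle, stroke `#ff0000` → engrave (S230, F3026). Machine vertices: (95.51,91.50) → (104.73,91.50) → (104.73,60.42) → (95.51,60.42) → (95.51,91.50). Closed: final G1 returns to the first vertex.

**Shape 5** — `<line>` line segment, stroke `#ff0000` → engrave (S230, F3026). Machine vertices: (247.69,95.01) → (58.19,93.32). Open path.

**Shape 6** — `<path>` closed polygon, stroke `#000000` → cut (S730, F655). Machine vertices: (74.51,88.94) → (278.46,19.15) → (330.14,48.66) → (44.67,7.05) → (334.00,71.53) → (249.71,95.53) → (74.51,88.94). Closed: final G1 returns to the first vertex.

**Shape 7** — `<rect>` rectangle, stroke `#000000` → cut (S730, F655). Machine vertices: (62.39,82.96) → (183.77,82.96) → (183.77,66.29) → (62.39,66.29) → (62.39,82.96). Closed: final G1 returns to the first vertex.

(Gcodetools for Inkscape — laser output)
G21
G90
G00 X59.02 Y60.33
M4 S230
G1 X224.46 Y49.02 F3026
M5
G00 X46.22 Y97.87
M4 S730
G1 X85.35 Y97.87 F655
G1 X85.35 Y87.76
G1 X46.22 Y87.76
G1 X46.22 Y97.87
M5
G00 X5.05 Y76.43
M4 S730
G1 X21.99 Y76.43 F655
G1 X21.99 Y69.48
G1 X5.05 Y69.48
G1 X5.05 Y76.43
M5
G00 X95.51 Y91.50
M4 S230
G1 X104.73 Y91.50 F3026
G1 X104.73 Y60.42
G1 X95.51 Y60.42
G1 X95.51 Y91.50
M5
G00 X247.69 Y95.01
M4 S230
G1 X58.19 Y93.32 F3026
M5
G00 X74.51 Y88.94
M4 S730
G1 X278.46 Y19.15 F655
G1 X330.14 Y48.66
G1 X44.67 Y7.05
G1 X334.00 Y71.53
G1 X249.71 Y95.53
G1 X74.51 Y88.94
M5
G00 X62.39 Y82.96
M4 S730
G1 X183.77 Y82.96 F655
G1 X183.77 Y66.29
G1 X62.39 Y66.29
G1 X62.39 Y82.96
M5
G00 X0.00 Y0.00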